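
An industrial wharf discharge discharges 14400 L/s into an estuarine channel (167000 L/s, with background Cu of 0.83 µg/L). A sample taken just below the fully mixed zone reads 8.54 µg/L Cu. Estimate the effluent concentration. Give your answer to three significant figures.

Mass balance: 167000·0.8300 + 14400·Cₑ = 181400·8.540
→ Cₑ = (181400·8.540 − 167000·0.8300) / 14400 = 97.95 µg/L.

98.0 µg/L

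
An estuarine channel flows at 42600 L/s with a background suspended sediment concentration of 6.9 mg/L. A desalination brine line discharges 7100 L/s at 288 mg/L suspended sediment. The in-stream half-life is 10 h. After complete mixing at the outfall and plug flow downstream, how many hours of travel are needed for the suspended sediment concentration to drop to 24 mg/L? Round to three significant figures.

9.71 h

Conservation of mass: C = (42600·6.900 + 7100·288.0) / 49700 = 2339000/49700 = 47.06 mg/L.
Half-life 10 h → k = ln 2 / 10 = 0.06931 h⁻¹ = 1.664 d⁻¹.
47.06·exp(−k·t) = 24 → t = ln(47.06/24)/k = 34970 s = 9.714 h.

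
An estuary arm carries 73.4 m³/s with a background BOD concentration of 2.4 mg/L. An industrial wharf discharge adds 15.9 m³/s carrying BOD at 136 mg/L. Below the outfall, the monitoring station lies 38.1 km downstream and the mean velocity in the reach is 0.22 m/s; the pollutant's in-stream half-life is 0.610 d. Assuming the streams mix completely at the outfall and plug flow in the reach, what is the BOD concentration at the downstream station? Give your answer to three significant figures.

Mass balance: C = (73.40·2.400 + 15.90·136.0) / 89.30 = 2339/89.30 = 26.19 mg/L.
Travel time t = 38.1·1000 / 0.22 = 173200 s = 48.11 h.
Half-life 0.610 d → k = ln 2 / 0.610 = 1.136 d⁻¹.
Applying C = C₀e^(−kt): 26.19 × 0.1025 = 2.685 mg/L.

2.68 mg/L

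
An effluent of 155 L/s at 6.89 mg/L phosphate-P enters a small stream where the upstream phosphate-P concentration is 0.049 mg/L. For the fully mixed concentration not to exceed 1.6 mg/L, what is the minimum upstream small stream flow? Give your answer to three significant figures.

529 L/s

Set C_mix = 1.6: (Q·0.04900 + 155.0·6.890) / (Q + 155.0) = 1.6
→ Q = 155.0·(6.890 − 1.6)/(1.6 − 0.04900) = 528.7 L/s.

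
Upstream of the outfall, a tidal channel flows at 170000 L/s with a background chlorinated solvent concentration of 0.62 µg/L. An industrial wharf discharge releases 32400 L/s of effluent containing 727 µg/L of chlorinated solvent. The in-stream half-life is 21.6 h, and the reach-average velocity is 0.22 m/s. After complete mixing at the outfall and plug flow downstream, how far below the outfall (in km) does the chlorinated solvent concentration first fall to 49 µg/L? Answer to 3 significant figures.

21.5 km

Mass balance: C = (170000·0.6200 + 32400·727.0) / 202400 = 23660000/202400 = 116.9 µg/L.
Half-life 21.6 h → k = ln 2 / 21.6 = 0.03209 h⁻¹ = 0.7702 d⁻¹.
Set 116.9·exp(−k·t) = 49 → t = ln(116.9/49)/k = 97540 s = 27.10 h.
Distance = v·t = 0.22·97540 = 21460 m = 21.46 km.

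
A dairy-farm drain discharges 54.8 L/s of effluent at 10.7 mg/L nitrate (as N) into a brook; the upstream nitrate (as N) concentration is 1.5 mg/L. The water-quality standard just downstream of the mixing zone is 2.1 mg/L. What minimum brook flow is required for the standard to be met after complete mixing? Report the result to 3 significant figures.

Set C_mix = 2.1: (Q·1.500 + 54.80·10.70) / (Q + 54.80) = 2.1
→ Q = 54.80·(10.70 − 2.1)/(2.1 − 1.500) = 785.5 L/s.

785 L/s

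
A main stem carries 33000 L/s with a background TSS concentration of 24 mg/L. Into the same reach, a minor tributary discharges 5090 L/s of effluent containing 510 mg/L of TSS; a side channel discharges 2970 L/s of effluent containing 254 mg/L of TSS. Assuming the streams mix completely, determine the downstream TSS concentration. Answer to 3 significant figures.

Flow-weighted average: C = (33000·24.00 + 5090·510.0 + 2970·254.0) / 41060 = 4142000/41060 = 100.9 mg/L.

101 mg/L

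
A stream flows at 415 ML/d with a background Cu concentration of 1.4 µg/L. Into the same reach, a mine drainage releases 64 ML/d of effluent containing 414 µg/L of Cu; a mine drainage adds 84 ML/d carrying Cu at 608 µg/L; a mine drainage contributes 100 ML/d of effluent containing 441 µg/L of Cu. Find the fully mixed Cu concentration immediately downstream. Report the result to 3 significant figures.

Mass balance: C = (415.0·1.400 + 64.00·414.0 + 84.00·608.0 + 100.0·441.0) / 663.0 = 122200/663.0 = 184.4 µg/L.

184 µg/L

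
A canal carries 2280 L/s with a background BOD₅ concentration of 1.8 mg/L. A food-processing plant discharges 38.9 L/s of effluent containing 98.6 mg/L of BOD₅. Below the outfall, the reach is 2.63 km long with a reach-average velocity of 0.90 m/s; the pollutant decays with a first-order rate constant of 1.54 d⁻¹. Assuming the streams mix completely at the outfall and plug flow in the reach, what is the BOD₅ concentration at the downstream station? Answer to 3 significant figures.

Mass balance: C = (2280·1.800 + 38.90·98.60) / 2319 = 7940/2319 = 3.424 mg/L.
Travel time t = 2.63·1000 / 0.90 = 2922 s = 0.8117 h.
First-order decay: C = 3.424·exp(−k·t) = 3.424·0.9492 = 3.250 mg/L.

3.25 mg/L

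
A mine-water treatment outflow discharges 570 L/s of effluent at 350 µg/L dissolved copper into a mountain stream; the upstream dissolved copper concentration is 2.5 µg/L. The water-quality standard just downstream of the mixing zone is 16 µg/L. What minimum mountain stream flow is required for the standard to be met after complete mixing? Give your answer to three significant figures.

Set C_mix = 16: (Q·2.500 + 570.0·350.0) / (Q + 570.0) = 16
→ Q = 570.0·(350.0 − 16)/(16 − 2.500) = 14100 L/s.

14100 L/s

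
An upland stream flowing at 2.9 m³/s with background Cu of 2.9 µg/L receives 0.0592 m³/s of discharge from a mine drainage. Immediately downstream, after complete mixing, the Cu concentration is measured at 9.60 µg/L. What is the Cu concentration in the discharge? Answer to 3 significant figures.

338 µg/L

Mass balance: 2.900·2.900 + 0.05920·Cₑ = 2.959·9.600
→ Cₑ = (2.959·9.600 − 2.900·2.900) / 0.05920 = 337.8 µg/L.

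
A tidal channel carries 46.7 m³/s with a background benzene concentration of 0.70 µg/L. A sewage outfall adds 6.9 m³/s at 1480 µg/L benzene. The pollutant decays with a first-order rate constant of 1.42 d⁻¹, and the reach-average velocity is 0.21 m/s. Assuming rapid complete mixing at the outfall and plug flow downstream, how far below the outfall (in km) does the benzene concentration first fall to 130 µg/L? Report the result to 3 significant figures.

Flow-weighted average: C = (46.70·0.7000 + 6.900·1480) / 53.60 = 10240/53.60 = 191.1 µg/L.
Set 191.1·exp(−k·t) = 130 → t = ln(191.1/130)/k = 23450 s = 6.514 h.
Distance = v·t = 0.21·23450 = 4925 m = 4.925 km.

4.92 km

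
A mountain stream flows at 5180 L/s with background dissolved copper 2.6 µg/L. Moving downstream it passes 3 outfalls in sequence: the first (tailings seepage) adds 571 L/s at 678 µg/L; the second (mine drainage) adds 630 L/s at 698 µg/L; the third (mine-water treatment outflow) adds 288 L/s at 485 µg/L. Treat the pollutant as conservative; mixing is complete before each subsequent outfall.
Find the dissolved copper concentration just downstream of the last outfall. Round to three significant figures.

Below outfall 1: Q → 5751 L/s, C = (5180·2.600 + 571.0·678.0)/5751 = 69.66 µg/L.
Below outfall 2: Q → 6381 L/s, C = (5751·69.66 + 630.0·698.0)/6381 = 131.7 µg/L.
Below outfall 3: Q → 6669 L/s, C = (6381·131.7 + 288.0·485.0)/6669 = 147.0 µg/L.

147 µg/L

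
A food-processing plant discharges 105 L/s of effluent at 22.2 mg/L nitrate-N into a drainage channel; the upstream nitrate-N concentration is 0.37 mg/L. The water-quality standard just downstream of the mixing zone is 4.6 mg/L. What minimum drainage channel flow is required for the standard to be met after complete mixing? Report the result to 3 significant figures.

Set C_mix = 4.6: (Q·0.3700 + 105.0·22.20) / (Q + 105.0) = 4.6
→ Q = 105.0·(22.20 − 4.6)/(4.6 − 0.3700) = 436.9 L/s.

437 L/s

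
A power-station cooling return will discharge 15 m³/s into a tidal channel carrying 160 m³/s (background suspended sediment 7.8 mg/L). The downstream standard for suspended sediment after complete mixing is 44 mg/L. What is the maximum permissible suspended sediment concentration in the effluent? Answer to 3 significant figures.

430 mg/L

At the limit, (Qr·Cr + Qe·Cₑ)/(Qr + Qe) = 44:
Cₑ = (175.0·44 − 160.0·7.800) / 15.00 = 430.1 mg/L.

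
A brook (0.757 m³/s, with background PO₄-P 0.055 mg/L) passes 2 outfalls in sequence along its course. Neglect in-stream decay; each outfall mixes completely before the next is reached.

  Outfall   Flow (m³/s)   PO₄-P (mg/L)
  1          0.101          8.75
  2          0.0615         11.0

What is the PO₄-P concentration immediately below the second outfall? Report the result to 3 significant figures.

1.74 mg/L

After outfall 1: Q = 0.7570 + 0.1010 = 0.8580 m³/s; C = (0.7570·0.05500 + 0.1010·8.750)/0.8580 = 1.079 mg/L.
After outfall 2: Q = 0.8580 + 0.06150 = 0.9195 m³/s; C = (0.8580·1.079 + 0.06150·11.00)/0.9195 = 1.742 mg/L.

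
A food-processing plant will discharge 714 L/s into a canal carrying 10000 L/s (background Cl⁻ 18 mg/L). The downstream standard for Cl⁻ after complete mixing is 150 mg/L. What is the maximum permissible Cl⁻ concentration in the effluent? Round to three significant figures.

At the limit, (Qr·Cr + Qe·Cₑ)/(Qr + Qe) = 150:
Cₑ = (10710·150 − 10000·18.00) / 714.0 = 1999 mg/L.

2000 mg/L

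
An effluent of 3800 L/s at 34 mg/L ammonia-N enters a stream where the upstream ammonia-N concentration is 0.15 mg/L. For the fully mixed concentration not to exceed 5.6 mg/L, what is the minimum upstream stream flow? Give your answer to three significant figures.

19800 L/s

Set C_mix = 5.6: (Q·0.1500 + 3800·34.00) / (Q + 3800) = 5.6
→ Q = 3800·(34.00 − 5.6)/(5.6 − 0.1500) = 19800 L/s.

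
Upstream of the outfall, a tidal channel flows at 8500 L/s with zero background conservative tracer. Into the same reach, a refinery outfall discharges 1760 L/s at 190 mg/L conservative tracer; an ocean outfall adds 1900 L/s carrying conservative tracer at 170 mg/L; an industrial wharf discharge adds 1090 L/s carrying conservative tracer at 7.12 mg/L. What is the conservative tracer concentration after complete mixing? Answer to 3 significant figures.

Mass balance: C = (8500·0 + 1760·190.0 + 1900·170.0 + 1090·7.120) / 13250 = 665200/13250 = 50.20 mg/L.

50.2 mg/L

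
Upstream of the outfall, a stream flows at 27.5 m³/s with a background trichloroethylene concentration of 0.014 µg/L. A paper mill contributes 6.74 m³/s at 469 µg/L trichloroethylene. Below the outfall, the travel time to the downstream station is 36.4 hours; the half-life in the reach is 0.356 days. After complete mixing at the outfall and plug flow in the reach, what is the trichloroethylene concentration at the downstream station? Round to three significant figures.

Conservation of mass: C = (27.50·0.01400 + 6.740·469.0) / 34.24 = 3161/34.24 = 92.33 µg/L.
Half-life 0.356 d → k = ln 2 / 0.356 = 1.947 d⁻¹.
First-order decay: C = 92.33·exp(−k·t) = 92.33·0.05218 = 4.818 µg/L.

4.82 µg/L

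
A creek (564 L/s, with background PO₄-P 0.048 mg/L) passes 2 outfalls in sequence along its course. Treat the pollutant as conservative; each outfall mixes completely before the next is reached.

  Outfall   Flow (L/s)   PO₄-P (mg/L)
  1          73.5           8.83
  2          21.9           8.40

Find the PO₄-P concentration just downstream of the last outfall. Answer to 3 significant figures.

1.30 mg/L

After outfall 1: Q = 564.0 + 73.50 = 637.5 L/s; C = (564.0·0.04800 + 73.50·8.830)/637.5 = 1.061 mg/L.
After outfall 2: Q = 637.5 + 21.90 = 659.4 L/s; C = (637.5·1.061 + 21.90·8.400)/659.4 = 1.304 mg/L.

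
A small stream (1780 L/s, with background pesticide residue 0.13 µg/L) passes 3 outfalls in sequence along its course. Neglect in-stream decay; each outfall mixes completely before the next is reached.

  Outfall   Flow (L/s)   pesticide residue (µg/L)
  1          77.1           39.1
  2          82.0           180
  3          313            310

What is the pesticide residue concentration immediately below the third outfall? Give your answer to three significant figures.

51.1 µg/L

Outfall 1: combined Q = 1857 L/s; C = (1780·0.1300 + 77.10·39.10)/1857 = 1.748 µg/L.
Outfall 2: combined Q = 1939 L/s; C = (1857·1.748 + 82.00·180.0)/1939 = 9.286 µg/L.
Outfall 3: combined Q = 2252 L/s; C = (1939·9.286 + 313.0·310.0)/2252 = 51.08 µg/L.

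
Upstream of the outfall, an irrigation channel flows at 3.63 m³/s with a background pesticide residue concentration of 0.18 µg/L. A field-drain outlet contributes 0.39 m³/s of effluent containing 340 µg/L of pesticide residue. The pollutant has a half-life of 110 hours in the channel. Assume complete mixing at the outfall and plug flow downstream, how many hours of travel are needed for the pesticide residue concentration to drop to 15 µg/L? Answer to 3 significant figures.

Mass balance: C = (3.630·0.1800 + 0.3900·340.0) / 4.020 = 133.3/4.020 = 33.15 µg/L.
Half-life 110 h → k = ln 2 / 110 = 0.006301 h⁻¹ = 0.1512 d⁻¹.
33.15·exp(−k·t) = 15 → t = ln(33.15/15)/k = 453000 s = 125.8 h.

126 h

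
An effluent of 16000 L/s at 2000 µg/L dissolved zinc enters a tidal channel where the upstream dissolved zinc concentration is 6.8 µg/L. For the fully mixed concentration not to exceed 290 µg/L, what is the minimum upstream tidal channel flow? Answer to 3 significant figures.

Set C_mix = 290: (Q·6.800 + 16000·2000) / (Q + 16000) = 290
→ Q = 16000·(2000 − 290)/(290 − 6.800) = 96610 L/s.

96600 L/s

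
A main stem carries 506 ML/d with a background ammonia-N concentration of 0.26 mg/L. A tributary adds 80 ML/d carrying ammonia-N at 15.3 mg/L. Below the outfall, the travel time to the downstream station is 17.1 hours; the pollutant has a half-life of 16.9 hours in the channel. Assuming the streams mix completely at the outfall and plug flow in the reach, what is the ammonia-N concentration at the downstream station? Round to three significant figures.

After mixing, C = (506.0·0.2600 + 80.00·15.30) / 586.0 = 1356/586.0 = 2.313 mg/L.
Half-life 16.9 h → k = ln 2 / 16.9 = 0.04101 h⁻¹ = 0.9844 d⁻¹.
After decay, C = 2.313 × e^(−kt) = 2.313 × 0.4959 = 1.147 mg/L.

1.15 mg/L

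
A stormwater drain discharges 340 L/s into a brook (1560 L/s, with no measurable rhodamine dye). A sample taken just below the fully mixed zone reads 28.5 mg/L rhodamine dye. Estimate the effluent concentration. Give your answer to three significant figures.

Mass balance: 1560·0 + 340.0·Cₑ = 1900·28.50
→ Cₑ = (1900·28.50 − 1560·0) / 340.0 = 159.3 mg/L.

159 mg/L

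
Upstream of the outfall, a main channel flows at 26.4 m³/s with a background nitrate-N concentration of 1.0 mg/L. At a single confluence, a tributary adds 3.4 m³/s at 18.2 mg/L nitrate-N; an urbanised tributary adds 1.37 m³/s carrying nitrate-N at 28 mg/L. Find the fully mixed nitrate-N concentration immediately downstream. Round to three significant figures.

Flow-weighted average: C = (26.40·1.000 + 3.400·18.20 + 1.370·28.00) / 31.17 = 126.6/31.17 = 4.063 mg/L.

4.06 mg/L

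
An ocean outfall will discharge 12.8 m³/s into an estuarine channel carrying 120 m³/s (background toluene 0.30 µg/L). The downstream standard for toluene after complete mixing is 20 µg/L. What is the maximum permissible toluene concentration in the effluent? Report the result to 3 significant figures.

205 µg/L

At the limit, (Qr·Cr + Qe·Cₑ)/(Qr + Qe) = 20:
Cₑ = (132.8·20 − 120.0·0.3000) / 12.80 = 204.7 µg/L.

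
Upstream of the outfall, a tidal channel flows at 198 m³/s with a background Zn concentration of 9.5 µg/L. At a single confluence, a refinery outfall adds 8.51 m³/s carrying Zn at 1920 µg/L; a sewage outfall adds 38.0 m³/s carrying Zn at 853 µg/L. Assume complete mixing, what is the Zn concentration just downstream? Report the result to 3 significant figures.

Conservation of mass: C = (198.0·9.500 + 8.510·1920 + 38.00·853.0) / 244.5 = 50630/244.5 = 207.1 µg/L.

207 µg/L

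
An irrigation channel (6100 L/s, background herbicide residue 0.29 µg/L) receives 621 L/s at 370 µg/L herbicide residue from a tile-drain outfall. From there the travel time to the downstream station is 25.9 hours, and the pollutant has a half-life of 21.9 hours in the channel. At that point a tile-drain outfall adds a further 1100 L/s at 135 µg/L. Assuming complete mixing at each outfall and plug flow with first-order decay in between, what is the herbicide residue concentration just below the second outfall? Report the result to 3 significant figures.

Mixed concentration C = ΣQC/ΣQ = (6100·0.2900 + 621.0·370.0) / 6721 = 231500/6721 = 34.45 µg/L; combined flow 6721 L/s.
Half-life 21.9 h → k = ln 2 / 21.9 = 0.03165 h⁻¹ = 0.7596 d⁻¹.
After decay, C = 34.45 × e^(−kt) = 34.45 × 0.4405 = 15.18 µg/L.
At the second outfall, C = (6721·15.18 + 1100·135.0) / (6721 + 1100) = 32.03 µg/L.

32.0 µg/L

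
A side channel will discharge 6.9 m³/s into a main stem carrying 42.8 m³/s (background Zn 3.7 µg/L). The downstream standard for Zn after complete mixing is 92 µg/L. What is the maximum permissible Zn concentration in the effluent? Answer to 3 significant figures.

At the limit, (Qr·Cr + Qe·Cₑ)/(Qr + Qe) = 92:
Cₑ = (49.70·92 − 42.80·3.700) / 6.900 = 639.7 µg/L.

640 µg/L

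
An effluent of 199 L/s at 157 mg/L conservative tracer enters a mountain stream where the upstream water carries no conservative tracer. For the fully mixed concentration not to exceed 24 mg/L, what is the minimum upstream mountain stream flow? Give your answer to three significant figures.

Set C_mix = 24: (Q·0 + 199.0·157.0) / (Q + 199.0) = 24
→ Q = 199.0·(157.0 − 24)/(24 − 0) = 1103 L/s.

1100 L/s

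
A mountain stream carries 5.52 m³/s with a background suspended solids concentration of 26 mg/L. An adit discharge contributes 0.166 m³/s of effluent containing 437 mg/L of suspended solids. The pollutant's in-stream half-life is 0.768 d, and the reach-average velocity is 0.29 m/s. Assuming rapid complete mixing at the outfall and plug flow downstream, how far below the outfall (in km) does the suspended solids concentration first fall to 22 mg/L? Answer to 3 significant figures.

15.2 km

Conservation of mass: C = (5.520·26.00 + 0.1660·437.0) / 5.686 = 216.1/5.686 = 38.00 mg/L.
Half-life 0.768 d → k = ln 2 / 0.768 = 0.9025 d⁻¹.
Set 38.00·exp(−k·t) = 22 → t = ln(38.00/22)/k = 52320 s = 14.53 h.
Distance = v·t = 0.29·52320 = 15170 m = 15.17 km.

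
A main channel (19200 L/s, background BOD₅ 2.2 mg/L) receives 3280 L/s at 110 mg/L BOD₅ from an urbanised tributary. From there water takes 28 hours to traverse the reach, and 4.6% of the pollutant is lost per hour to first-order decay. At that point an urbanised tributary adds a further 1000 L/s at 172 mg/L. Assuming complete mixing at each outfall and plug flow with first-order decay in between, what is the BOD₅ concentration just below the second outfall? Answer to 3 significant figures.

11.9 mg/L

After mixing, C = (19200·2.200 + 3280·110.0) / 22480 = 403000/22480 = 17.93 mg/L; combined flow 22480 L/s.
4.6%/h lost → k = −ln(1 − 0.046) = 0.04709 h⁻¹.
After decay, C = 17.93 × e^(−kt) = 17.93 × 0.2675 = 4.796 mg/L.
Second outfall: C = (22480·4.796 + 1000·172.0)/23480 = 11.92 mg/L.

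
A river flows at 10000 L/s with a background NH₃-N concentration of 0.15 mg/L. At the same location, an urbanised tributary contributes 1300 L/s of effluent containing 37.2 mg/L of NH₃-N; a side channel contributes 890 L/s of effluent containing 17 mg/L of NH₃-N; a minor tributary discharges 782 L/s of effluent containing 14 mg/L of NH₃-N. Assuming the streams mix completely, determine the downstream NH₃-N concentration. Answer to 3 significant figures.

5.85 mg/L

Flow-weighted average: C = (10000·0.1500 + 1300·37.20 + 890.0·17.00 + 782.0·14.00) / 12970 = 75940/12970 = 5.854 mg/L.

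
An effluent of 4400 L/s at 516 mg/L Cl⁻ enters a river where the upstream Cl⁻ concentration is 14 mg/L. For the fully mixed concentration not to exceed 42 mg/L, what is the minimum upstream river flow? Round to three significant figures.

74500 L/s

Set C_mix = 42: (Q·14.00 + 4400·516.0) / (Q + 4400) = 42
→ Q = 4400·(516.0 − 42)/(42 − 14.00) = 74490 L/s.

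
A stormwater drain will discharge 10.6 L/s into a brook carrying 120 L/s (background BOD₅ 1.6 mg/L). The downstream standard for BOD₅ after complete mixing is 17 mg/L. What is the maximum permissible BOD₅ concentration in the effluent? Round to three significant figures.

191 mg/L

At the limit, (Qr·Cr + Qe·Cₑ)/(Qr + Qe) = 17:
Cₑ = (130.6·17 − 120.0·1.600) / 10.60 = 191.3 mg/L.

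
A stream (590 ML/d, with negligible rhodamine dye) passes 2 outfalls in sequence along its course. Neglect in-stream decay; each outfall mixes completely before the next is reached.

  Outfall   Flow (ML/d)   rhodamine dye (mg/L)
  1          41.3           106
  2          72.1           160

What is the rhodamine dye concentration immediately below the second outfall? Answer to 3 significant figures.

22.6 mg/L

Outfall 1: combined Q = 631.3 ML/d; C = (590.0·0 + 41.30·106.0)/631.3 = 6.935 mg/L.
Outfall 2: combined Q = 703.4 ML/d; C = (631.3·6.935 + 72.10·160.0)/703.4 = 22.62 mg/L.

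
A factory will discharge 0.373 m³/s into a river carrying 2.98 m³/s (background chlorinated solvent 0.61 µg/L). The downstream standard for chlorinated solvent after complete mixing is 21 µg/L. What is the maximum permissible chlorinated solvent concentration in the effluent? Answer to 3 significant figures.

At the limit, (Qr·Cr + Qe·Cₑ)/(Qr + Qe) = 21:
Cₑ = (3.353·21 − 2.980·0.6100) / 0.3730 = 183.9 µg/L.

184 µg/L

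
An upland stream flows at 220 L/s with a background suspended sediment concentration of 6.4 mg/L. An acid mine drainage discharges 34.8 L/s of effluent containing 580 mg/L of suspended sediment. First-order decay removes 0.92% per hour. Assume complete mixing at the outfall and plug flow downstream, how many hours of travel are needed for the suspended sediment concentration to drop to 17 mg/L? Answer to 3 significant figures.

174 h

After mixing, C = (220.0·6.400 + 34.80·580.0) / 254.8 = 21590/254.8 = 84.74 mg/L.
0.92%/h lost → k = −ln(1 − 0.0092) = 0.009243 h⁻¹.
84.74·exp(−k·t) = 17 → t = ln(84.74/17)/k = 625700 s = 173.8 h.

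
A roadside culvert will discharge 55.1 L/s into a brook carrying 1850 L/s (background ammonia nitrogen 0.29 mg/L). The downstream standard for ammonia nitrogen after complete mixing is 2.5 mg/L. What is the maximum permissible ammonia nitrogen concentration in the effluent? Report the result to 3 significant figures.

76.7 mg/L

At the limit, (Qr·Cr + Qe·Cₑ)/(Qr + Qe) = 2.5:
Cₑ = (1905·2.5 − 1850·0.2900) / 55.10 = 76.70 mg/L.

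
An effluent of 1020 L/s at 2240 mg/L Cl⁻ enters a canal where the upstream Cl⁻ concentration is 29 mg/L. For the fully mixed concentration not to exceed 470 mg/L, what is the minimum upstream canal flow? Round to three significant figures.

4090 L/s

Set C_mix = 470: (Q·29.00 + 1020·2240) / (Q + 1020) = 470
→ Q = 1020·(2240 − 470)/(470 − 29.00) = 4094 L/s.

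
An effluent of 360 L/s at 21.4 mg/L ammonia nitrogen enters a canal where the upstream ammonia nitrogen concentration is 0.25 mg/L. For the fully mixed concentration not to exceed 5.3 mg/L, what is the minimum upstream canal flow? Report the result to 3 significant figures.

1150 L/s

Set C_mix = 5.3: (Q·0.2500 + 360.0·21.40) / (Q + 360.0) = 5.3
→ Q = 360.0·(21.40 − 5.3)/(5.3 − 0.2500) = 1148 L/s.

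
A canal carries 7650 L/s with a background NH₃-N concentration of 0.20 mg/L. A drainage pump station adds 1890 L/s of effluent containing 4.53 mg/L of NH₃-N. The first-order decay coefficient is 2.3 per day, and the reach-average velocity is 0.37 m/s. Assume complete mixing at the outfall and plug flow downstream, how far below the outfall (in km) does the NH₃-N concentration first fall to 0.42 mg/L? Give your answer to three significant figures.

Mixed concentration C = ΣQC/ΣQ = (7650·0.2000 + 1890·4.530) / 9540 = 10090/9540 = 1.058 mg/L.
Set 1.058·exp(−k·t) = 0.42 → t = ln(1.058/0.42)/k = 34700 s = 9.639 h.
Distance = v·t = 0.37·34700 = 12840 m = 12.84 km.

12.8 km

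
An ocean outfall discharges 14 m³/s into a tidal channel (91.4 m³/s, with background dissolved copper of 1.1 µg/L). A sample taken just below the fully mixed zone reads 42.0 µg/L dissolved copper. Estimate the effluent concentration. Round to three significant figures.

309 µg/L

Mass balance: 91.40·1.100 + 14.00·Cₑ = 105.4·42.00
→ Cₑ = (105.4·42.00 − 91.40·1.100) / 14.00 = 309.0 µg/L.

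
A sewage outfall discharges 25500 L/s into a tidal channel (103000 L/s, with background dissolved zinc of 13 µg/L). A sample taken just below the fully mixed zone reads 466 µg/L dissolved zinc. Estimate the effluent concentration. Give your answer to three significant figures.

Mass balance: 103000·13.00 + 25500·Cₑ = 128500·466.0
→ Cₑ = (128500·466.0 − 103000·13.00) / 25500 = 2296 µg/L.

2300 µg/L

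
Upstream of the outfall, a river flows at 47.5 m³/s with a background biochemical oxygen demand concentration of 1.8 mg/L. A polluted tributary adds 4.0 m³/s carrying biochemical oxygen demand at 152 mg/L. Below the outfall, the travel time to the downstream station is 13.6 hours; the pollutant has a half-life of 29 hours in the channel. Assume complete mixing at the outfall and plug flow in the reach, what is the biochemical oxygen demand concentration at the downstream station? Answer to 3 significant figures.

9.73 mg/L

Conservation of mass: C = (47.50·1.800 + 4.000·152.0) / 51.50 = 693.5/51.50 = 13.47 mg/L.
Half-life 29 h → k = ln 2 / 29 = 0.02390 h⁻¹ = 0.5736 d⁻¹.
After decay, C = 13.47 × e^(−kt) = 13.47 × 0.7225 = 9.729 mg/L.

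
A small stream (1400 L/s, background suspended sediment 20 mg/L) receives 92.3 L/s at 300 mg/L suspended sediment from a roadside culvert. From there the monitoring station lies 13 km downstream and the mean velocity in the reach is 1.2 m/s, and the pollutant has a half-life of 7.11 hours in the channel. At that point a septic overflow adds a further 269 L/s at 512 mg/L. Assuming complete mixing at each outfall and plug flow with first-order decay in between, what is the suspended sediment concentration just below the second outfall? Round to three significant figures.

102 mg/L

Conservation of mass: C = (1400·20.00 + 92.30·300.0) / 1492 = 55690/1492 = 37.32 mg/L; combined flow 1492 L/s.
Travel time t = 13·1000 / 1.2 = 10830 s = 3.009 h.
Half-life 7.11 h → k = ln 2 / 7.11 = 0.09749 h⁻¹ = 2.340 d⁻¹.
Applying C = C₀e^(−kt): 37.32 × 0.7457 = 27.83 mg/L.
Second outfall: C = (1492·27.83 + 269.0·512.0)/1761 = 101.8 mg/L.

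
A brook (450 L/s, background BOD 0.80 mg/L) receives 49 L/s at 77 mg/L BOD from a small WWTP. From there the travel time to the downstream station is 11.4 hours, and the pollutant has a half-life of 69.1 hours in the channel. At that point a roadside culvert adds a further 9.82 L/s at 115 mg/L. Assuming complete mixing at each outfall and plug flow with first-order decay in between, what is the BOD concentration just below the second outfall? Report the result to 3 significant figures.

9.46 mg/L

After mixing, C = (450.0·0.8000 + 49.00·77.00) / 499.0 = 4133/499.0 = 8.283 mg/L; combined flow 499.0 L/s.
Half-life 69.1 h → k = ln 2 / 69.1 = 0.01003 h⁻¹ = 0.2407 d⁻¹.
Applying C = C₀e^(−kt): 8.283 × 0.8919 = 7.388 mg/L.
At the second outfall, C = (499.0·7.388 + 9.820·115.0) / (499.0 + 9.820) = 9.464 mg/L.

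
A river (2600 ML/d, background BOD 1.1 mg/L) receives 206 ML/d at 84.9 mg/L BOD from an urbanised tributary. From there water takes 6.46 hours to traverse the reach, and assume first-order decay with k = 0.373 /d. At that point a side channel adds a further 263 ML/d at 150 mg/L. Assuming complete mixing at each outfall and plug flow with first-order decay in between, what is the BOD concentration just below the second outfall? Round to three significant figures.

18.9 mg/L

Mixed concentration C = ΣQC/ΣQ = (2600·1.100 + 206.0·84.90) / 2806 = 20350/2806 = 7.252 mg/L; combined flow 2806 ML/d.
Applying C = C₀e^(−kt): 7.252 × 0.9045 = 6.559 mg/L.
At the second outfall, C = (2806·6.559 + 263.0·150.0) / (2806 + 263.0) = 18.85 mg/L.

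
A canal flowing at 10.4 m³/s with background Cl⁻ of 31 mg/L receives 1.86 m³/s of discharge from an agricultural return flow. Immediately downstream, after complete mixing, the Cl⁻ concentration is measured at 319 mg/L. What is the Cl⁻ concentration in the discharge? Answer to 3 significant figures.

1930 mg/L

Mass balance: 10.40·31.00 + 1.860·Cₑ = 12.26·319.0
→ Cₑ = (12.26·319.0 − 10.40·31.00) / 1.860 = 1929 mg/L.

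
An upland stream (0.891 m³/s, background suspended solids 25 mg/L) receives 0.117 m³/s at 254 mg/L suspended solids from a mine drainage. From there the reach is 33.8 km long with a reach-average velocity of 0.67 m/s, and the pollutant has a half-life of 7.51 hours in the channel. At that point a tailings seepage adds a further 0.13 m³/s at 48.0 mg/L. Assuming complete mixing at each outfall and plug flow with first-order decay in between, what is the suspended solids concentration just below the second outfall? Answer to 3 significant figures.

Mixed concentration C = ΣQC/ΣQ = (0.8910·25.00 + 0.1170·254.0) / 1.008 = 51.99/1.008 = 51.58 mg/L; combined flow 1.008 m³/s.
Travel time t = 33.8·1000 / 0.67 = 50450 s = 14.01 h.
Half-life 7.51 h → k = ln 2 / 7.51 = 0.09230 h⁻¹ = 2.215 d⁻¹.
Applying C = C₀e^(−kt): 51.58 × 0.2743 = 14.15 mg/L.
At the second outfall, C = (1.008·14.15 + 0.1300·48.00) / (1.008 + 0.1300) = 18.02 mg/L.

18.0 mg/L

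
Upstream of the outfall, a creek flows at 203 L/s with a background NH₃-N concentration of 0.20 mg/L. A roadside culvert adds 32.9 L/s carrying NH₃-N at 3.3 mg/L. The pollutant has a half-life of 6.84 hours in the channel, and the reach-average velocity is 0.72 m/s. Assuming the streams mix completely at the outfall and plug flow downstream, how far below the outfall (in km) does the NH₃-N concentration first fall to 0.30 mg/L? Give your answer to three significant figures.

19.1 km

Mixed concentration C = ΣQC/ΣQ = (203.0·0.2000 + 32.90·3.300) / 235.9 = 149.2/235.9 = 0.6323 mg/L.
Half-life 6.84 h → k = ln 2 / 6.84 = 0.1013 h⁻¹ = 2.432 d⁻¹.
Set 0.6323·exp(−k·t) = 0.30 → t = ln(0.6323/0.30)/k = 26490 s = 7.358 h.
Distance = v·t = 0.72·26490 = 19070 m = 19.07 km.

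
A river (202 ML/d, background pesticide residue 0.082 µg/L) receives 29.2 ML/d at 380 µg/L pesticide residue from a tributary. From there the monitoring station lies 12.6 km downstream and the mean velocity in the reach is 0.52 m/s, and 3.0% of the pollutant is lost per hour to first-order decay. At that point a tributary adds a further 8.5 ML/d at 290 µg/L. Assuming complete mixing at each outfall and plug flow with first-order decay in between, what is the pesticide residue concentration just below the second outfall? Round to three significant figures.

Mixed concentration C = ΣQC/ΣQ = (202.0·0.08200 + 29.20·380.0) / 231.2 = 11110/231.2 = 48.06 µg/L; combined flow 231.2 ML/d.
Travel time t = 12.6·1000 / 0.52 = 24230 s = 6.731 h.
3.0%/h lost → k = −ln(1 − 0.03) = 0.03046 h⁻¹.
Applying C = C₀e^(−kt): 48.06 × 0.8146 = 39.16 µg/L.
At the second outfall, C = (231.2·39.16 + 8.500·290.0) / (231.2 + 8.500) = 48.05 µg/L.

48.1 µg/L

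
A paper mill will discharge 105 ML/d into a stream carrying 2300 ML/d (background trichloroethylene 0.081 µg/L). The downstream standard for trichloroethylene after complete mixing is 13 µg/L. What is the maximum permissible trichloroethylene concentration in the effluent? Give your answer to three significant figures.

At the limit, (Qr·Cr + Qe·Cₑ)/(Qr + Qe) = 13:
Cₑ = (2405·13 − 2300·0.08100) / 105.0 = 296.0 µg/L.

296 µg/L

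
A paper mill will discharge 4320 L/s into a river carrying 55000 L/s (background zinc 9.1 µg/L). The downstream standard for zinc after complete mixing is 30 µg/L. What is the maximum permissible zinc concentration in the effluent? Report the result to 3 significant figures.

At the limit, (Qr·Cr + Qe·Cₑ)/(Qr + Qe) = 30:
Cₑ = (59320·30 − 55000·9.100) / 4320 = 296.1 µg/L.

296 µg/L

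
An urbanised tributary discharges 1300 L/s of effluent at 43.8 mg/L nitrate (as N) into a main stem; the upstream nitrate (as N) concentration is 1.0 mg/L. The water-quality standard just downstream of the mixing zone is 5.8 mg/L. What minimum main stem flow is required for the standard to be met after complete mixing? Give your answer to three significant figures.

10300 L/s

Set C_mix = 5.8: (Q·1.000 + 1300·43.80) / (Q + 1300) = 5.8
→ Q = 1300·(43.80 − 5.8)/(5.8 − 1.000) = 10290 L/s.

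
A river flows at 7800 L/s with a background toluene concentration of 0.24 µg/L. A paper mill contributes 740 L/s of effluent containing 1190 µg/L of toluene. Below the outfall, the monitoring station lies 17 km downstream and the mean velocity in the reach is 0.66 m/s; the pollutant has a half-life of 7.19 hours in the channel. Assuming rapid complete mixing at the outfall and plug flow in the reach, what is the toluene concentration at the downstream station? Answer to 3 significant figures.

51.8 µg/L

After mixing, C = (7800·0.2400 + 740.0·1190) / 8540 = 882500/8540 = 103.3 µg/L.
Travel time t = 17·1000 / 0.66 = 25760 s = 7.155 h.
Half-life 7.19 h → k = ln 2 / 7.19 = 0.09640 h⁻¹ = 2.314 d⁻¹.
Applying C = C₀e^(−kt): 103.3 × 0.5017 = 51.84 µg/L.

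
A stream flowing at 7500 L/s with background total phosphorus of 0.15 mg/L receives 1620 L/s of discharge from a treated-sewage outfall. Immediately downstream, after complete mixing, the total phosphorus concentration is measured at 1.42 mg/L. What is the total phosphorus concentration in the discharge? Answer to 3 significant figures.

7.30 mg/L

Mass balance: 7500·0.1500 + 1620·Cₑ = 9120·1.420
→ Cₑ = (9120·1.420 − 7500·0.1500) / 1620 = 7.300 mg/L.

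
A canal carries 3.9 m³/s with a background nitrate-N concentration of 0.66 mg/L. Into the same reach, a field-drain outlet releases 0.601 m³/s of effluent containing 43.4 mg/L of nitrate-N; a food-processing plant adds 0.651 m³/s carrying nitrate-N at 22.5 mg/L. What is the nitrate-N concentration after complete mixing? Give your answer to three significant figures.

8.41 mg/L

Mixed concentration C = ΣQC/ΣQ = (3.900·0.6600 + 0.6010·43.40 + 0.6510·22.50) / 5.152 = 43.30/5.152 = 8.405 mg/L.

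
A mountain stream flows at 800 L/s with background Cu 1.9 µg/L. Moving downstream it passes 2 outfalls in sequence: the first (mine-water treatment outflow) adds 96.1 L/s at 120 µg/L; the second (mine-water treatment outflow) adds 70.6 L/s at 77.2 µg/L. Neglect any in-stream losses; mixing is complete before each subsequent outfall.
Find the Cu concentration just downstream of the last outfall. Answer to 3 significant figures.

Outfall 1: combined Q = 896.1 L/s; C = (800.0·1.900 + 96.10·120.0)/896.1 = 14.57 µg/L.
Outfall 2: combined Q = 966.7 L/s; C = (896.1·14.57 + 70.60·77.20)/966.7 = 19.14 µg/L.

19.1 µg/L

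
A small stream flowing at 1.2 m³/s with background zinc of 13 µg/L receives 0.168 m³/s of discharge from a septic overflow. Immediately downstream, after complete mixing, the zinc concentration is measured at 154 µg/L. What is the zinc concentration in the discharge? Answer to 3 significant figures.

Mass balance: 1.200·13.00 + 0.1680·Cₑ = 1.368·154.0
→ Cₑ = (1.368·154.0 − 1.200·13.00) / 0.1680 = 1161 µg/L.

1160 µg/L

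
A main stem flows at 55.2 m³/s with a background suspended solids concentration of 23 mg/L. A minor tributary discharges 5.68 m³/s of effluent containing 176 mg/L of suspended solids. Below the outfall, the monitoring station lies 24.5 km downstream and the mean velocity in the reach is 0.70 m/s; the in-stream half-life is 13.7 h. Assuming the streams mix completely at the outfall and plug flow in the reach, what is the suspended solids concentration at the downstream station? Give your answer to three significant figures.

Mixed concentration C = ΣQC/ΣQ = (55.20·23.00 + 5.680·176.0) / 60.88 = 2269/60.88 = 37.27 mg/L.
Travel time t = 24.5·1000 / 0.70 = 35000 s = 9.722 h.
Half-life 13.7 h → k = ln 2 / 13.7 = 0.05059 h⁻¹ = 1.214 d⁻¹.
First-order decay: C = 37.27·exp(−k·t) = 37.27·0.6115 = 22.79 mg/L.

22.8 mg/L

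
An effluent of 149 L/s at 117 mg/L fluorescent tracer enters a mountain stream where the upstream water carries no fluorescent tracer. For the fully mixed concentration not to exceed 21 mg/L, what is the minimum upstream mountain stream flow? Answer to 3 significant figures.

681 L/s

Set C_mix = 21: (Q·0 + 149.0·117.0) / (Q + 149.0) = 21
→ Q = 149.0·(117.0 − 21)/(21 − 0) = 681.1 L/s.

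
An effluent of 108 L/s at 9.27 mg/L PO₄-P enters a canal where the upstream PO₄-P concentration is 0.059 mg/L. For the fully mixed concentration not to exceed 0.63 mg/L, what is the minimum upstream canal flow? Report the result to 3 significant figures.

1630 L/s

Set C_mix = 0.63: (Q·0.05900 + 108.0·9.270) / (Q + 108.0) = 0.63
→ Q = 108.0·(9.270 − 0.63)/(0.63 − 0.05900) = 1634 L/s.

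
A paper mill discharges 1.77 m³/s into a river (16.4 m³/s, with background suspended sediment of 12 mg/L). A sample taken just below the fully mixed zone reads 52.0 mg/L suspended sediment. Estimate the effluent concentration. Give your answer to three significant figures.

423 mg/L

Mass balance: 16.40·12.00 + 1.770·Cₑ = 18.17·52.00
→ Cₑ = (18.17·52.00 − 16.40·12.00) / 1.770 = 422.6 mg/L.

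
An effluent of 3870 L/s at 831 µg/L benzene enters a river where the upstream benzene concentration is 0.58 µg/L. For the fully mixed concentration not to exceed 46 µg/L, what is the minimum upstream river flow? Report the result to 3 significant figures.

66900 L/s

Set C_mix = 46: (Q·0.5800 + 3870·831.0) / (Q + 3870) = 46
→ Q = 3870·(831.0 − 46)/(46 − 0.5800) = 66890 L/s.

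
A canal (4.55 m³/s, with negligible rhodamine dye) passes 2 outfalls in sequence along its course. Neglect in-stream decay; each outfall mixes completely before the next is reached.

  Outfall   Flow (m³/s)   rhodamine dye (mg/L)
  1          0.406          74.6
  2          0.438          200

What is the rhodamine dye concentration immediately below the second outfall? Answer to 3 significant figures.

Below outfall 1: Q → 4.956 m³/s, C = (4.550·0 + 0.4060·74.60)/4.956 = 6.111 mg/L.
Below outfall 2: Q → 5.394 m³/s, C = (4.956·6.111 + 0.4380·200.0)/5.394 = 21.86 mg/L.

21.9 mg/L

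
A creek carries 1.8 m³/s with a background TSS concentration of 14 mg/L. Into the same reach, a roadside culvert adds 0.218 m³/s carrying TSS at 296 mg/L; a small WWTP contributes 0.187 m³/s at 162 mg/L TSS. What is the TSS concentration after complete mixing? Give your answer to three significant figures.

54.4 mg/L

Flow-weighted average: C = (1.800·14.00 + 0.2180·296.0 + 0.1870·162.0) / 2.205 = 120.0/2.205 = 54.43 mg/L.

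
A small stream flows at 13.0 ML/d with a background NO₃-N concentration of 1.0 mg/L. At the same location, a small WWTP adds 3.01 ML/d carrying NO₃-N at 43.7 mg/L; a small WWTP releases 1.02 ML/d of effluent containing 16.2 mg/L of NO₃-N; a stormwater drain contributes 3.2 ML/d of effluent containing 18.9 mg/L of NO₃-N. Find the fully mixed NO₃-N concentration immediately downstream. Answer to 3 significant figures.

11.0 mg/L

Flow-weighted average: C = (13.00·1.000 + 3.010·43.70 + 1.020·16.20 + 3.200·18.90) / 20.23 = 221.5/20.23 = 10.95 mg/L.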